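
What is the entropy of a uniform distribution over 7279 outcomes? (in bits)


H = log2(n) = log2(7279) = 12.8295

12.8295 bits


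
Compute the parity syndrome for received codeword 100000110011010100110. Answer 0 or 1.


Syndrome = XOR of all bits = 1 XOR 0 XOR 0 XOR 0 XOR 0 XOR 0 XOR 1 XOR 1 XOR 0 XOR 0 XOR 1 XOR 1 XOR 0 XOR 1 XOR 0 XOR 1 XOR 0 XOR 0 XOR 1 XOR 1 XOR 0 = 1

1


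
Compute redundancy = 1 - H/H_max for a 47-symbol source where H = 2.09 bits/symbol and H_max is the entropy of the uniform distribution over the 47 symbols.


H_max = log2(K) = log2(47) = 5.5546 bits/symbol. Redundancy = 1 - H/H_max = 1 - 2.09/5.5546 = 1 - 0.3763 = 0.6237

0.6237


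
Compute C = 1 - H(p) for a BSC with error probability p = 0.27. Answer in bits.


H(p) = -p*log2(p) - (1-p)*log2(1-p) = -0.27*log2(0.27) - 0.73*log2(0.73) = 0.510022 + 0.331443 = 0.8415. C = 1 - H(p) = 1 - 0.8415 = 0.1585

0.1585 bits


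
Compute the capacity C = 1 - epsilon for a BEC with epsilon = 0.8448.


C = 1 - epsilon = 1 - 0.8448 = 0.1552

0.1552 bits


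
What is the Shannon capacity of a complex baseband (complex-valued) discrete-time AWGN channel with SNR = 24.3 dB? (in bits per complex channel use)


SNR_linear = 10^(24.3/10) = 269.1535; C = log2(1 + SNR_linear) = log2(1 + 269.1535) = 8.0776

8.0776 bits/channel use


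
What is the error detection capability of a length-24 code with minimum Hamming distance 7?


Detection capability = d_min - 1 = 7 - 1 = 6

6 errors


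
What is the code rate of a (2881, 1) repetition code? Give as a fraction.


Rate = k/n = 1/2881

1/2881


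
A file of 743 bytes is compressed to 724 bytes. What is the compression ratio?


Ratio = original / compressed = 743 / 724 = 1.0262

1.0262


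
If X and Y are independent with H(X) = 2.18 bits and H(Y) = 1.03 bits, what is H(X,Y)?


For independent variables, H(X,Y) = H(X) + H(Y) = 2.18 + 1.03 = 3.21

3.21 bits


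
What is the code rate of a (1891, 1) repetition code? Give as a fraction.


Rate = k/n = 1/1891

1/1891


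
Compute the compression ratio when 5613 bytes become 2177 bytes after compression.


Ratio = original / compressed = 5613 / 2177 = 2.5783

2.5783


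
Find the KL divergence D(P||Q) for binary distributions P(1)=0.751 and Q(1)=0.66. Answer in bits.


KL = p*log2(p/q) + (1-p)*log2((1-p)/(1-q)) = 0.751*log2(0.751/0.66) + 0.249*log2(0.249/0.34) = 0.028

0.028 bits


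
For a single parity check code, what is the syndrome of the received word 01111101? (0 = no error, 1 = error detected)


Syndrome = XOR of all bits = 0 XOR 1 XOR 1 XOR 1 XOR 1 XOR 1 XOR 0 XOR 1 = 0

0


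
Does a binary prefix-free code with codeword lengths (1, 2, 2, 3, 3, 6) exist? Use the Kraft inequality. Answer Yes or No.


Kraft sum = sum(2^(-l_i)) = 1.2656, need <= 1. Result: violated (a binary prefix-free code with these lengths cannot exist)

No


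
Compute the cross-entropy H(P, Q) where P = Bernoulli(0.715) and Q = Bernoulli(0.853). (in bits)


H(P,Q) = -p*log2(q) - (1-p)*log2(1-q). -0.715*log2(0.853) = 0.164008; -0.285*log2(0.147) = 0.788342. H(P,Q) = 0.164008 + 0.788342 = 0.9524

0.9524 bits


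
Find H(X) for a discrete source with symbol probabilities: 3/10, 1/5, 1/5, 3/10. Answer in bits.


H = -sum(p_i * log2(p_i)). Terms: -(3/10)*log2(3/10) = 0.521090; -(1/5)*log2(1/5) = 0.464386; -(1/5)*log2(1/5) = 0.464386; -(3/10)*log2(3/10) = 0.521090. H = 0.521090 + 0.464386 + 0.464386 + 0.521090 = 1.971

1.971 bits


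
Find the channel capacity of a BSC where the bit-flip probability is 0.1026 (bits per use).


H(p) = -p*log2(p) - (1-p)*log2(1-p) = -0.1026*log2(0.1026) - 0.8974*log2(0.8974) = 0.337030 + 0.140153 = 0.4772. C = 1 - H(p) = 1 - 0.4772 = 0.5228

0.5228 bits


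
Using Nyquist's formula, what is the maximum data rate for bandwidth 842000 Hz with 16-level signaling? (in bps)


Rate = 2 * B * log2(M) = 2 * 842000 * 4.0 = 6736000.0

6736000.0 bps


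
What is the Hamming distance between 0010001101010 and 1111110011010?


Count differing positions: ^ ^ . ^ ^ ^ ^ ^ ^ . . . . = 8 differences

8


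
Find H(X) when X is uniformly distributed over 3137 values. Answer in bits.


H = log2(n) = log2(3137) = 11.6152

11.6152 bits


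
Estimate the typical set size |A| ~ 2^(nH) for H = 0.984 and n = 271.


log2|A_typical| = nH = 271 * 0.984 = 266.664, so |A_typical| ~ 2^266.664 = 1.879e+80

1.879e+80


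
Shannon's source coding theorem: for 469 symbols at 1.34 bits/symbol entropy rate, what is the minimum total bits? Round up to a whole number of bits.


Minimum bits >= n * H = 469 * 1.34 = 628.46, rounded up to a whole number of bits = 629

629 bits


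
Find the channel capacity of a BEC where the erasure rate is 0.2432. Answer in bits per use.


C = 1 - epsilon = 1 - 0.2432 = 0.7568

0.7568 bits


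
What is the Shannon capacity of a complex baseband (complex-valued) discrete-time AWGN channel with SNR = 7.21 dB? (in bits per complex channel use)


SNR_linear = 10^(7.21/10) = 5.2602; C = log2(1 + SNR_linear) = log2(1 + 5.2602) = 2.6462

2.6462 bits/channel use


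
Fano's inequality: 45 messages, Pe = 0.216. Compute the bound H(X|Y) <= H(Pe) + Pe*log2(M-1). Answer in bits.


H(Pe) = -Pe*log2(Pe) - (1-Pe)*log2(1-Pe) = -0.216*log2(0.216) - 0.784*log2(0.784) = 0.477554 + 0.275242 = 0.7528. Pe*log2(M-1) = 0.216*log2(44) = 1.179237. Bound = H(Pe) + Pe*log2(M-1) = 0.477554 + 0.275242 + 1.179237 = 1.932

1.932 bits


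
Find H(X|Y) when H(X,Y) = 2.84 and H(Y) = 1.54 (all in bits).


H(X|Y) = H(X,Y) - H(Y) = 2.84 - 1.54 = 1.3

1.3 bits


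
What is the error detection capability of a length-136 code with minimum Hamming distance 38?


Detection capability = d_min - 1 = 38 - 1 = 37

37 errors


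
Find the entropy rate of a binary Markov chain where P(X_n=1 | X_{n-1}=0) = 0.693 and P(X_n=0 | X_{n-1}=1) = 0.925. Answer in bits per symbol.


Stationary distribution: pi_0 = p10/(p01+p10) = 0.5717, pi_1 = 0.4283. Entropy rate H' = pi_0*H(p01) + pi_1*H(p10) = 0.5717*0.8897 + 0.4283*0.3843 = 0.6732

0.6732 bits/symbol


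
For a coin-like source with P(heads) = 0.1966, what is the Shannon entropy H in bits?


H = -p*log2(p) - (1-p)*log2(1-p). -0.1966*log2(0.1966) = 0.461354; -0.8034*log2(0.8034) = 0.253721. H = 0.461354 + 0.253721 = 0.7151

0.7151 bits


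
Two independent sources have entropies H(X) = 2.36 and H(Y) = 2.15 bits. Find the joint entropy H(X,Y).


For independent variables, H(X,Y) = H(X) + H(Y) = 2.36 + 2.15 = 4.51

4.51 bits


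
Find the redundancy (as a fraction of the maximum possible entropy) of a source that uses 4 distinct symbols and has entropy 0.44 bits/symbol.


H_max = log2(K) = log2(4) = 2.0 bits/symbol. Redundancy = 1 - H/H_max = 1 - 0.44/2.0 = 1 - 0.22 = 0.78

0.78


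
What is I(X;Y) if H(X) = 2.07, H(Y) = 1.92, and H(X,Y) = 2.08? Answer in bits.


I(X;Y) = H(X) + H(Y) - H(X,Y) = 2.07 + 1.92 - 2.08 = 1.91

1.91 bits


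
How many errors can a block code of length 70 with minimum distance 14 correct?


Correction capability = floor((d-1)/2) = floor((14-1)/2) = 6

6 errors


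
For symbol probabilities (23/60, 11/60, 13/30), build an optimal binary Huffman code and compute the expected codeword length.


Huffman construction (repeatedly merge the two least-probable nodes; each merge adds 1 bit to every symbol beneath it): 11/60 + 23/60 = 17/30; 13/30 + 17/30 = 1. Resulting codeword lengths (in the order the probabilities were given): (2, 2, 1). L_avg = sum(p_i * l_i) = 23/60*2 + 11/60*2 + 13/30*1 = 47/30 = 1.5667

1.5667 bits


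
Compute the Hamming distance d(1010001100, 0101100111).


Count differing positions: ^ ^ ^ ^ ^ . ^ . ^ ^ = 8 differences

8


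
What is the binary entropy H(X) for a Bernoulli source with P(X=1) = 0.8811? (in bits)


H = -p*log2(p) - (1-p)*log2(1-p). -0.8811*log2(0.8811) = 0.160909; -0.1189*log2(0.1189) = 0.365282. H = 0.160909 + 0.365282 = 0.5262

0.5262 bits


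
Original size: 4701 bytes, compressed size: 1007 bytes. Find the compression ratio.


Ratio = original / compressed = 4701 / 1007 = 4.6683

4.6683


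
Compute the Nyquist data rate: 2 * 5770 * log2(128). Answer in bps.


Rate = 2 * B * log2(M) = 2 * 5770 * 7.0 = 80780.0

80780.0 bps


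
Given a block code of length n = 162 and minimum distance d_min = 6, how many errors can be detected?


Detection capability = d_min - 1 = 6 - 1 = 5

5 errors


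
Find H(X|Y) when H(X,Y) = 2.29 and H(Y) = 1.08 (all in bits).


H(X|Y) = H(X,Y) - H(Y) = 2.29 - 1.08 = 1.21

1.21 bits


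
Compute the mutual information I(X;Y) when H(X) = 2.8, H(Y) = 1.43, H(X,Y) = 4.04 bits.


I(X;Y) = H(X) + H(Y) - H(X,Y) = 2.8 + 1.43 - 4.04 = 0.19

0.19 bits


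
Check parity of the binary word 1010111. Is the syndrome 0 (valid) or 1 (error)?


Syndrome = XOR of all bits = 1 XOR 0 XOR 1 XOR 0 XOR 1 XOR 1 XOR 1 = 1

1


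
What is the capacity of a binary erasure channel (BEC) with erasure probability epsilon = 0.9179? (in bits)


C = 1 - epsilon = 1 - 0.9179 = 0.0821

0.0821 bits


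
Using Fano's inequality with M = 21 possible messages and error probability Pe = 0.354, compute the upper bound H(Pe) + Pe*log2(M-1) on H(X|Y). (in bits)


H(Pe) = -Pe*log2(Pe) - (1-Pe)*log2(1-Pe) = -0.354*log2(0.354) - 0.646*log2(0.646) = 0.530355 + 0.407234 = 0.9376. Pe*log2(M-1) = 0.354*log2(20) = 1.529963. Bound = H(Pe) + Pe*log2(M-1) = 0.530355 + 0.407234 + 1.529963 = 2.4676

2.4676 bits


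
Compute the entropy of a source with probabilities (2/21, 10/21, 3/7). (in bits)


H = -sum(p_i * log2(p_i)). Terms: -(2/21)*log2(2/21) = 0.323078; -(10/21)*log2(10/21) = 0.509709; -(3/7)*log2(3/7) = 0.523882. H = 0.323078 + 0.509709 + 0.523882 = 1.3567

1.3567 bits


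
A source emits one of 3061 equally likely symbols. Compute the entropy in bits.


H = log2(n) = log2(3061) = 11.5798

11.5798 bits


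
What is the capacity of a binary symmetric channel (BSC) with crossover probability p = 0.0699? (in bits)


H(p) = -p*log2(p) - (1-p)*log2(1-p) = -0.0699*log2(0.0699) - 0.9301*log2(0.9301) = 0.268316 + 0.097235 = 0.3656. C = 1 - H(p) = 1 - 0.3656 = 0.6344

0.6344 bits


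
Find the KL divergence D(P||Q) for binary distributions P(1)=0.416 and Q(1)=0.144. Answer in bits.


KL = p*log2(p/q) + (1-p)*log2((1-p)/(1-q)) = 0.416*log2(0.416/0.144) + 0.584*log2(0.584/0.856) = 0.3145

0.3145 bits


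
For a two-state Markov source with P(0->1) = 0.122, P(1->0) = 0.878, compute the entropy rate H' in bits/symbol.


Stationary distribution: pi_0 = p10/(p01+p10) = 0.878, pi_1 = 0.122. Entropy rate H' = pi_0*H(p01) + pi_1*H(p10) = 0.878*0.5351 + 0.122*0.5351 = 0.5351

0.5351 bits/symbol


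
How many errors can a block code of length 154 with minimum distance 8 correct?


Correction capability = floor((d-1)/2) = floor((8-1)/2) = 3

3 errors


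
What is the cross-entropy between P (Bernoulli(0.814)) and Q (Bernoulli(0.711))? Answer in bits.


H(P,Q) = -p*log2(q) - (1-p)*log2(1-q). -0.814*log2(0.711) = 0.400552; -0.186*log2(0.289) = 0.333100. H(P,Q) = 0.400552 + 0.333100 = 0.7337

0.7337 bits


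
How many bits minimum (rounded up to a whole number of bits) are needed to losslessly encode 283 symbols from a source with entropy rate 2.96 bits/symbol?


Minimum bits >= n * H = 283 * 2.96 = 837.68, rounded up to a whole number of bits = 838

838 bits


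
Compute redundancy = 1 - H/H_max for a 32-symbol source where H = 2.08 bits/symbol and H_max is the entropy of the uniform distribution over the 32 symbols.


H_max = log2(K) = log2(32) = 5.0 bits/symbol. Redundancy = 1 - H/H_max = 1 - 2.08/5.0 = 1 - 0.416 = 0.584

0.584


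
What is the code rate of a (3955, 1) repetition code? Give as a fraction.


Rate = k/n = 1/3955

1/3955


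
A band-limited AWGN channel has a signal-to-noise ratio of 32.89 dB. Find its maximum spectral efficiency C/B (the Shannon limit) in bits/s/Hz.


SNR_linear = 10^(32.89/10) = 1945.3601; C/B = log2(1 + SNR_linear) = log2(1 + 1945.3601) = 10.9266

10.9266 bits/s/Hz


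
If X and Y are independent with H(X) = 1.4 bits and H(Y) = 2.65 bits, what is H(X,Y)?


For independent variables, H(X,Y) = H(X) + H(Y) = 1.4 + 2.65 = 4.05

4.05 bits


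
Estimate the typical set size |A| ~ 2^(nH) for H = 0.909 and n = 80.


log2|A_typical| = nH = 80 * 0.909 = 72.72, so |A_typical| ~ 2^72.72 = 7.779e+21

7.779e+21


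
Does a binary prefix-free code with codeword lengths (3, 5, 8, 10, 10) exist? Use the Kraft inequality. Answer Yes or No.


Kraft sum = sum(2^(-l_i)) = 0.1621, need <= 1. Result: satisfied (a binary prefix-free code with these lengths exists)

Yes


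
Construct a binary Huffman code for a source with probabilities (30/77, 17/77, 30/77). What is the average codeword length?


Huffman construction (repeatedly merge the two least-probable nodes; each merge adds 1 bit to every symbol beneath it): 17/77 + 30/77 = 47/77; 30/77 + 47/77 = 1. Resulting codeword lengths (in the order the probabilities were given): (2, 2, 1). L_avg = sum(p_i * l_i) = 30/77*2 + 17/77*2 + 30/77*1 = 124/77 = 1.6104

1.6104 bits


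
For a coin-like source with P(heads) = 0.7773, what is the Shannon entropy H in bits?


H = -p*log2(p) - (1-p)*log2(1-p). -0.7773*log2(0.7773) = 0.282515; -0.2227*log2(0.2227) = 0.482552. H = 0.282515 + 0.482552 = 0.7651

0.7651 bits


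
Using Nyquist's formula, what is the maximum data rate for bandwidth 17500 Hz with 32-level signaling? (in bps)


Rate = 2 * B * log2(M) = 2 * 17500 * 5.0 = 175000.0

175000.0 bps


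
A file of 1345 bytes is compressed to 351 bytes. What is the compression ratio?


Ratio = original / compressed = 1345 / 351 = 3.8319

3.8319


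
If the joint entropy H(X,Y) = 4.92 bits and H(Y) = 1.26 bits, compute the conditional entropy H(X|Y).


H(X|Y) = H(X,Y) - H(Y) = 4.92 - 1.26 = 3.66

3.66 bits


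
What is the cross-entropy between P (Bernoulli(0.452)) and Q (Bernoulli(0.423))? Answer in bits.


H(P,Q) = -p*log2(q) - (1-p)*log2(1-q). -0.452*log2(0.423) = 0.561054; -0.548*log2(0.577) = 0.434760. H(P,Q) = 0.561054 + 0.434760 = 0.9958

0.9958 bits


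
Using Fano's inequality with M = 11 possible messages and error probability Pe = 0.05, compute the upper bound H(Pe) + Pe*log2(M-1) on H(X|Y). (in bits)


H(Pe) = -Pe*log2(Pe) - (1-Pe)*log2(1-Pe) = -0.05*log2(0.05) - 0.95*log2(0.95) = 0.216096 + 0.070301 = 0.2864. Pe*log2(M-1) = 0.05*log2(10) = 0.166096. Bound = H(Pe) + Pe*log2(M-1) = 0.216096 + 0.070301 + 0.166096 = 0.4525

0.4525 bits


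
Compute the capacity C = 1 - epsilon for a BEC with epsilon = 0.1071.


C = 1 - epsilon = 1 - 0.1071 = 0.8929

0.8929 bits


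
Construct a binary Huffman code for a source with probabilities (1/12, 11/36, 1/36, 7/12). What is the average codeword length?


Huffman construction (repeatedly merge the two least-probable nodes; each merge adds 1 bit to every symbol beneath it): 1/36 + 1/12 = 1/9; 1/9 + 11/36 = 5/12; 5/12 + 7/12 = 1. Resulting codeword lengths (in the order the probabilities were given): (3, 2, 3, 1). L_avg = sum(p_i * l_i) = 1/12*3 + 11/36*2 + 1/36*3 + 7/12*1 = 55/36 = 1.5278

1.5278 bits


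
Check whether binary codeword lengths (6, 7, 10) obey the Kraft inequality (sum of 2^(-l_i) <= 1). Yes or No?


Kraft sum = sum(2^(-l_i)) = 0.0244, need <= 1. Result: satisfied (a binary prefix-free code with these lengths exists)

Yes


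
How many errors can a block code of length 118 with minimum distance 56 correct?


Correction capability = floor((d-1)/2) = floor((56-1)/2) = 27

27 errors


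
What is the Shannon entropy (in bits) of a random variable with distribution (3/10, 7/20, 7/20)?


H = -sum(p_i * log2(p_i)). Terms: -(3/10)*log2(3/10) = 0.521090; -(7/20)*log2(7/20) = 0.530101; -(7/20)*log2(7/20) = 0.530101. H = 0.521090 + 0.530101 + 0.530101 = 1.5813

1.5813 bits


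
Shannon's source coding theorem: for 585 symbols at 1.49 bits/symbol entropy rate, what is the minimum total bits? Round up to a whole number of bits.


Minimum bits >= n * H = 585 * 1.49 = 871.65, rounded up to a whole number of bits = 872

872 bits


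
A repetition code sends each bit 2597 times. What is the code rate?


Rate = k/n = 1/2597

1/2597


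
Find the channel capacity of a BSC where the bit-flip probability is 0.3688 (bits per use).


H(p) = -p*log2(p) - (1-p)*log2(1-p) = -0.3688*log2(0.3688) - 0.6312*log2(0.6312) = 0.530736 + 0.419010 = 0.9497. C = 1 - H(p) = 1 - 0.9497 = 0.0503

0.0503 bits


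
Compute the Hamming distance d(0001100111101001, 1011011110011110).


Count differing positions: ^ . ^ . ^ ^ ^ . . ^ ^ ^ . ^ ^ ^ = 11 differences

11


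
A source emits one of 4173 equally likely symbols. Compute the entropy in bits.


H = log2(n) = log2(4173) = 12.0269

12.0269 bits


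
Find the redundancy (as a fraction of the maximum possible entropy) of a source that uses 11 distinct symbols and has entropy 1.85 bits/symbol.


H_max = log2(K) = log2(11) = 3.4594 bits/symbol. Redundancy = 1 - H/H_max = 1 - 1.85/3.4594 = 1 - 0.5348 = 0.4652

0.4652


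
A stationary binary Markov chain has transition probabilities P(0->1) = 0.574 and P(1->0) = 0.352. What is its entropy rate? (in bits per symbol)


Stationary distribution: pi_0 = p10/(p01+p10) = 0.3801, pi_1 = 0.6199. Entropy rate H' = pi_0*H(p01) + pi_1*H(p10) = 0.3801*0.9841 + 0.6199*0.9358 = 0.9542

0.9542 bits/symbol


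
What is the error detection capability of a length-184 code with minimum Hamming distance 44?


Detection capability = d_min - 1 = 44 - 1 = 43

43 errors


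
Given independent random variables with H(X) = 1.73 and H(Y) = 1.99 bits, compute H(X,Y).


For independent variables, H(X,Y) = H(X) + H(Y) = 1.73 + 1.99 = 3.72

3.72 bits


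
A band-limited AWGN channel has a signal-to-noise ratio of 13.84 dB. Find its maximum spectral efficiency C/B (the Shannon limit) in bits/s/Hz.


SNR_linear = 10^(13.84/10) = 24.2103; C/B = log2(1 + SNR_linear) = log2(1 + 24.2103) = 4.6559

4.6559 bits/s/Hz


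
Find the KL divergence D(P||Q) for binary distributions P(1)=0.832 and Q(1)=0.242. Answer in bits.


KL = p*log2(p/q) + (1-p)*log2((1-p)/(1-q)) = 0.832*log2(0.832/0.242) + 0.168*log2(0.168/0.758) = 1.1171

1.1171 bits


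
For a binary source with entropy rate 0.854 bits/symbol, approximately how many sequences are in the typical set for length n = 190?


log2|A_typical| = nH = 190 * 0.854 = 162.26, so |A_typical| ~ 2^162.26 = 7.000e+48

7.000e+48


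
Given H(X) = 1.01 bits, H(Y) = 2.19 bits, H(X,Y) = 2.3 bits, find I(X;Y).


I(X;Y) = H(X) + H(Y) - H(X,Y) = 1.01 + 2.19 - 2.3 = 0.9

0.9 bits


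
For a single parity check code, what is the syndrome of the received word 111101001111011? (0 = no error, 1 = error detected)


Syndrome = XOR of all bits = 1 XOR 1 XOR 1 XOR 1 XOR 0 XOR 1 XOR 0 XOR 0 XOR 1 XOR 1 XOR 1 XOR 1 XOR 0 XOR 1 XOR 1 = 1

1


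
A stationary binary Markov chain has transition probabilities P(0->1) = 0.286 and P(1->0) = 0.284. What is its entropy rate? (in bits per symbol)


Stationary distribution: pi_0 = p10/(p01+p10) = 0.4982, pi_1 = 0.5018. Entropy rate H' = pi_0*H(p01) + pi_1*H(p10) = 0.4982*0.8635 + 0.5018*0.8608 = 0.8622

0.8622 bits/symbol


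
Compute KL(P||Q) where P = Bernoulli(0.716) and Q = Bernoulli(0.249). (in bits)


KL = p*log2(p/q) + (1-p)*log2((1-p)/(1-q)) = 0.716*log2(0.716/0.249) + 0.284*log2(0.284/0.751) = 0.6926

0.6926 bits


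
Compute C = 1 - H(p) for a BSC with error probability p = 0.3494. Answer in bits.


H(p) = -p*log2(p) - (1-p)*log2(1-p) = -0.3494*log2(0.3494) - 0.6506*log2(0.6506) = 0.530057 + 0.403474 = 0.9335. C = 1 - H(p) = 1 - 0.9335 = 0.0665

0.0665 bits


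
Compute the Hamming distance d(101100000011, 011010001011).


Count differing positions: ^ ^ . ^ ^ . . . ^ . . . = 5 differences

5


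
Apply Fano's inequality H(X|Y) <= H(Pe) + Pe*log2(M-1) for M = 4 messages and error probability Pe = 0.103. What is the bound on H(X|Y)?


H(Pe) = -Pe*log2(Pe) - (1-Pe)*log2(1-Pe) = -0.103*log2(0.103) - 0.897*log2(0.897) = 0.337766 + 0.140668 = 0.4784. Pe*log2(M-1) = 0.103*log2(3) = 0.163251. Bound = H(Pe) + Pe*log2(M-1) = 0.337766 + 0.140668 + 0.163251 = 0.6417

0.6417 bits


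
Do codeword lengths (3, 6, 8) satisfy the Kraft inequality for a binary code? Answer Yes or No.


Kraft sum = sum(2^(-l_i)) = 0.1445, need <= 1. Result: satisfied (a binary prefix-free code with these lengths exists)

Yes


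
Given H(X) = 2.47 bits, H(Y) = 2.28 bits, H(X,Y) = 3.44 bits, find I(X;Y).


I(X;Y) = H(X) + H(Y) - H(X,Y) = 2.47 + 2.28 - 3.44 = 1.31

1.31 bits


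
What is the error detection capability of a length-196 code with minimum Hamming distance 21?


Detection capability = d_min - 1 = 21 - 1 = 20

20 errors


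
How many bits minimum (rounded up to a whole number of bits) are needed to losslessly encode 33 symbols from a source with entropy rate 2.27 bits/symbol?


Minimum bits >= n * H = 33 * 2.27 = 74.91, rounded up to a whole number of bits = 75

75 bits


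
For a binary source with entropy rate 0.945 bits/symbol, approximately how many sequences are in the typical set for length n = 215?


log2|A_typical| = nH = 215 * 0.945 = 203.175, so |A_typical| ~ 2^203.175 = 1.451e+61

1.451e+61


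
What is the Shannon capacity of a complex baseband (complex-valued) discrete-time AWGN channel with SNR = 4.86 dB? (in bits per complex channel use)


SNR_linear = 10^(4.86/10) = 3.062; C = log2(1 + SNR_linear) = log2(1 + 3.062) = 2.0222

2.0222 bits/channel use


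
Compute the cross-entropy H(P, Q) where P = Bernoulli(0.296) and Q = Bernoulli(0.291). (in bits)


H(P,Q) = -p*log2(q) - (1-p)*log2(1-q). -0.296*log2(0.291) = 0.527149; -0.704*log2(0.709) = 0.349284. H(P,Q) = 0.527149 + 0.349284 = 0.8764

0.8764 bits


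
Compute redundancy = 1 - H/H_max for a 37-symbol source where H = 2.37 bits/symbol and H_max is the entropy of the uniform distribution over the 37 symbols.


H_max = log2(K) = log2(37) = 5.2095 bits/symbol. Redundancy = 1 - H/H_max = 1 - 2.37/5.2095 = 1 - 0.4549 = 0.5451

0.5451


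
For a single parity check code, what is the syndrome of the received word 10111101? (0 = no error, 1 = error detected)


Syndrome = XOR of all bits = 1 XOR 0 XOR 1 XOR 1 XOR 1 XOR 1 XOR 0 XOR 1 = 0

0


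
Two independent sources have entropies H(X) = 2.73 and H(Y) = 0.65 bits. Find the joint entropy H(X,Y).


For independent variables, H(X,Y) = H(X) + H(Y) = 2.73 + 0.65 = 3.38

3.38 bits


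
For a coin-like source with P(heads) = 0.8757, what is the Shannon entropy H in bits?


H = -p*log2(p) - (1-p)*log2(1-p). -0.8757*log2(0.8757) = 0.167689; -0.1243*log2(0.1243) = 0.373907. H = 0.167689 + 0.373907 = 0.5416

0.5416 bits


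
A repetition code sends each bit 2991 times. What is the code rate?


Rate = k/n = 1/2991

1/2991


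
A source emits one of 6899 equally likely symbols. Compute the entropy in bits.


H = log2(n) = log2(6899) = 12.7522

12.7522 bits


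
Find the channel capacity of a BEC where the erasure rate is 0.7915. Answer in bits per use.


C = 1 - epsilon = 1 - 0.7915 = 0.2085

0.2085 bits


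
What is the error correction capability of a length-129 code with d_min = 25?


Correction capability = floor((d-1)/2) = floor((25-1)/2) = 12

12 errors


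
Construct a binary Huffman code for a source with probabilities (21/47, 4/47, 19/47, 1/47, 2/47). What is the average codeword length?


Huffman construction (repeatedly merge the two least-probable nodes; each merge adds 1 bit to every symbol beneath it): 1/47 + 2/47 = 3/47; 3/47 + 4/47 = 7/47; 7/47 + 19/47 = 26/47; 21/47 + 26/47 = 1. Resulting codeword lengths (in the order the probabilities were given): (1, 3, 2, 4, 4). L_avg = sum(p_i * l_i) = 21/47*1 + 4/47*3 + 19/47*2 + 1/47*4 + 2/47*4 = 83/47 = 1.766

1.766 bits


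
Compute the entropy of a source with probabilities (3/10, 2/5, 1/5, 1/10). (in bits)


H = -sum(p_i * log2(p_i)). Terms: -(3/10)*log2(3/10) = 0.521090; -(2/5)*log2(2/5) = 0.528771; -(1/5)*log2(1/5) = 0.464386; -(1/10)*log2(1/10) = 0.332193. H = 0.521090 + 0.528771 + 0.464386 + 0.332193 = 1.8464

1.8464 bits


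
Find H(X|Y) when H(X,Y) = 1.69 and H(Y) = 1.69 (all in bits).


H(X|Y) = H(X,Y) - H(Y) = 1.69 - 1.69 = 0.0

0.0 bits


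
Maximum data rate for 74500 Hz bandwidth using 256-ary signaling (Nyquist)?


Rate = 2 * B * log2(M) = 2 * 74500 * 8.0 = 1192000.0

1192000.0 bps


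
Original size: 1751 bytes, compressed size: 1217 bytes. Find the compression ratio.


Ratio = original / compressed = 1751 / 1217 = 1.4388

1.4388


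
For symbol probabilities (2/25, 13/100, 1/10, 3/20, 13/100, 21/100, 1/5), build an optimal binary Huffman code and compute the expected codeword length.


Huffman construction (repeatedly merge the two least-probable nodes; each merge adds 1 bit to every symbol beneath it): 2/25 + 1/10 = 9/50; 13/100 + 13/100 = 13/50; 3/20 + 9/50 = 33/100; 1/5 + 21/100 = 41/100; 13/50 + 33/100 = 59/100; 41/100 + 59/100 = 1. Resulting codeword lengths (in the order the probabilities were given): (4, 3, 4, 3, 3, 2, 2). L_avg = sum(p_i * l_i) = 2/25*4 + 13/100*3 + 1/10*4 + 3/20*3 + 13/100*3 + 21/100*2 + 1/5*2 = 277/100 = 2.77

2.77 bits


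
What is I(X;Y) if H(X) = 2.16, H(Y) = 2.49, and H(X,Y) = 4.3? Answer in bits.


I(X;Y) = H(X) + H(Y) - H(X,Y) = 2.16 + 2.49 - 4.3 = 0.35

0.35 bits


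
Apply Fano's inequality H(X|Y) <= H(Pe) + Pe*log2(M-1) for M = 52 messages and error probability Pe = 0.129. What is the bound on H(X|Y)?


H(Pe) = -Pe*log2(Pe) - (1-Pe)*log2(1-Pe) = -0.129*log2(0.129) - 0.871*log2(0.871) = 0.381138 + 0.173551 = 0.5547. Pe*log2(M-1) = 0.129*log2(51) = 0.731743. Bound = H(Pe) + Pe*log2(M-1) = 0.381138 + 0.173551 + 0.731743 = 1.2864

1.2864 bits


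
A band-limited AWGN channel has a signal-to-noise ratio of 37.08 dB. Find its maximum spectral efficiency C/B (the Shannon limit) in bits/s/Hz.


SNR_linear = 10^(37.08/10) = 5105.05; C/B = log2(1 + SNR_linear) = log2(1 + 5105.05) = 12.318

12.318 bits/s/Hz


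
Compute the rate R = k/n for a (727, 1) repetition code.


Rate = k/n = 1/727

1/727


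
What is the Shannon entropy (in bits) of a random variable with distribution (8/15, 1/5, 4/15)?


H = -sum(p_i * log2(p_i)). Terms: -(8/15)*log2(8/15) = 0.483675; -(1/5)*log2(1/5) = 0.464386; -(4/15)*log2(4/15) = 0.508504. H = 0.483675 + 0.464386 + 0.508504 = 1.4566

1.4566 bits


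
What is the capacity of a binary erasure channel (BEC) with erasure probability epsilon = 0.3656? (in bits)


C = 1 - epsilon = 1 - 0.3656 = 0.6344

0.6344 bits


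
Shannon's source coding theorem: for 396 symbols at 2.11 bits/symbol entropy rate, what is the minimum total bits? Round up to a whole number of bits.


Minimum bits >= n * H = 396 * 2.11 = 835.56, rounded up to a whole number of bits = 836

836 bits


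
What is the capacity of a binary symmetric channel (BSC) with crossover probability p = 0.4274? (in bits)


H(p) = -p*log2(p) - (1-p)*log2(1-p) = -0.4274*log2(0.4274) - 0.5726*log2(0.5726) = 0.524138 + 0.460600 = 0.9847. C = 1 - H(p) = 1 - 0.9847 = 0.0153

0.0153 bits


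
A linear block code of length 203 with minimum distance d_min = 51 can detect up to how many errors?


Detection capability = d_min - 1 = 51 - 1 = 50

50 errors


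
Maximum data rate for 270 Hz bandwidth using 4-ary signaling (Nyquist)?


Rate = 2 * B * log2(M) = 2 * 270 * 2.0 = 1080.0

1080.0 bps


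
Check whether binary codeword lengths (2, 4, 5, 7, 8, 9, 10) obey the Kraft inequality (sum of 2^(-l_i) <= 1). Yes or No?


Kraft sum = sum(2^(-l_i)) = 0.3584, need <= 1. Result: satisfied (a binary prefix-free code with these lengths exists)

Yes


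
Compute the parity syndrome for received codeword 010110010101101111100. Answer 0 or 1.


Syndrome = XOR of all bits = 0 XOR 1 XOR 0 XOR 1 XOR 1 XOR 0 XOR 0 XOR 1 XOR 0 XOR 1 XOR 0 XOR 1 XOR 1 XOR 0 XOR 1 XOR 1 XOR 1 XOR 1 XOR 1 XOR 0 XOR 0 = 0

0


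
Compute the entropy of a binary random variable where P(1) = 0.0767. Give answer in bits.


H = -p*log2(p) - (1-p)*log2(1-p). -0.0767*log2(0.0767) = 0.284145; -0.9233*log2(0.9233) = 0.106298. H = 0.284145 + 0.106298 = 0.3904

0.3904 bits


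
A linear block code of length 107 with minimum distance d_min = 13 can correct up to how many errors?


Correction capability = floor((d-1)/2) = floor((13-1)/2) = 6

6 errors


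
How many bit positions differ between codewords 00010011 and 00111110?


Count differing positions: . . ^ . ^ ^ . ^ = 4 differences

4


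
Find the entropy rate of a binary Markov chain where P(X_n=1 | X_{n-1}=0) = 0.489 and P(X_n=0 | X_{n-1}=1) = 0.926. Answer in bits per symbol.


Stationary distribution: pi_0 = p10/(p01+p10) = 0.6544, pi_1 = 0.3456. Entropy rate H' = pi_0*H(p01) + pi_1*H(p10) = 0.6544*0.9997 + 0.3456*0.3807 = 0.7857

0.7857 bits/symbol


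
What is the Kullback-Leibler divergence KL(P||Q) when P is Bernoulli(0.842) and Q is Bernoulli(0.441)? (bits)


KL = p*log2(p/q) + (1-p)*log2((1-p)/(1-q)) = 0.842*log2(0.842/0.441) + 0.158*log2(0.158/0.559) = 0.4976

0.4976 bits


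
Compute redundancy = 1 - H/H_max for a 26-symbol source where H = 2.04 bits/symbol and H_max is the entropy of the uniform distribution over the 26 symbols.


H_max = log2(K) = log2(26) = 4.7004 bits/symbol. Redundancy = 1 - H/H_max = 1 - 2.04/4.7004 = 1 - 0.434 = 0.566

0.566


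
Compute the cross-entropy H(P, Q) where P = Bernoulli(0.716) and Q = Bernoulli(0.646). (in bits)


H(P,Q) = -p*log2(q) - (1-p)*log2(1-q). -0.716*log2(0.646) = 0.451362; -0.284*log2(0.354) = 0.425483. H(P,Q) = 0.451362 + 0.425483 = 0.8768

0.8768 bits


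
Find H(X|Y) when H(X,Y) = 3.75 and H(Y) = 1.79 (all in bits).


H(X|Y) = H(X,Y) - H(Y) = 3.75 - 1.79 = 1.96

1.96 bits


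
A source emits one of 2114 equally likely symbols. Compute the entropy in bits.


H = log2(n) = log2(2114) = 11.0458

11.0458 bits


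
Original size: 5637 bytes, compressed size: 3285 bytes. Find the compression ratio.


Ratio = original / compressed = 5637 / 3285 = 1.716

1.716


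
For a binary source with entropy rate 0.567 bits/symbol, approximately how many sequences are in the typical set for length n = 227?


log2|A_typical| = nH = 227 * 0.567 = 128.709, so |A_typical| ~ 2^128.709 = 5.562e+38

5.562e+38


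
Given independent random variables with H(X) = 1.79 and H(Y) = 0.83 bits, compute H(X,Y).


For independent variables, H(X,Y) = H(X) + H(Y) = 1.79 + 0.83 = 2.62

2.62 bits


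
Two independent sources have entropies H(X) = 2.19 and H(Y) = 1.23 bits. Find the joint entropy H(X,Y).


For independent variables, H(X,Y) = H(X) + H(Y) = 2.19 + 1.23 = 3.42

3.42 bits


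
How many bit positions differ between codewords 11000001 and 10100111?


Count differing positions: . ^ ^ . . ^ ^ . = 4 differences

4


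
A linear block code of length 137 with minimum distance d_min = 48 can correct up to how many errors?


Correction capability = floor((d-1)/2) = floor((48-1)/2) = 23

23 errors


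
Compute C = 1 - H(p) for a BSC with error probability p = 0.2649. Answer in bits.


H(p) = -p*log2(p) - (1-p)*log2(1-p) = -0.2649*log2(0.2649) - 0.7351*log2(0.7351) = 0.507676 + 0.326375 = 0.8341. C = 1 - H(p) = 1 - 0.8341 = 0.1659

0.1659 bits


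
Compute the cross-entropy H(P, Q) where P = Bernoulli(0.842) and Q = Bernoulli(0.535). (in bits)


H(P,Q) = -p*log2(q) - (1-p)*log2(1-q). -0.842*log2(0.535) = 0.759812; -0.158*log2(0.465) = 0.174542. H(P,Q) = 0.759812 + 0.174542 = 0.9344

0.9344 bits


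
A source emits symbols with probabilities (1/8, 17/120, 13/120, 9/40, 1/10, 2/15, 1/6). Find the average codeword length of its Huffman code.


Huffman construction (repeatedly merge the two least-probable nodes; each merge adds 1 bit to every symbol beneath it): 1/10 + 13/120 = 5/24; 1/8 + 2/15 = 31/120; 17/120 + 1/6 = 37/120; 5/24 + 9/40 = 13/30; 31/120 + 37/120 = 17/30; 13/30 + 17/30 = 1. Resulting codeword lengths (in the order the probabilities were given): (3, 3, 3, 2, 3, 3, 3). L_avg = sum(p_i * l_i) = 1/8*3 + 17/120*3 + 13/120*3 + 9/40*2 + 1/10*3 + 2/15*3 + 1/6*3 = 111/40 = 2.775

2.775 bits


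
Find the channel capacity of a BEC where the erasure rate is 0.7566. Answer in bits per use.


C = 1 - epsilon = 1 - 0.7566 = 0.2434

0.2434 bits


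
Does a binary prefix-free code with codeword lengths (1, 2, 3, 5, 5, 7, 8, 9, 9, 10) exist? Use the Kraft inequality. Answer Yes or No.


Kraft sum = sum(2^(-l_i)) = 0.9541, need <= 1. Result: satisfied (a binary prefix-free code with these lengths exists)

Yes


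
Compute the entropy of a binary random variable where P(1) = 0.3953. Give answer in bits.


H = -p*log2(p) - (1-p)*log2(1-p). -0.3953*log2(0.3953) = 0.529299; -0.6047*log2(0.6047) = 0.438836. H = 0.529299 + 0.438836 = 0.9681

0.9681 bits


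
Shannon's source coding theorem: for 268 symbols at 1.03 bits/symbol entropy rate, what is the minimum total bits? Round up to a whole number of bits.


Minimum bits >= n * H = 268 * 1.03 = 276.04, rounded up to a whole number of bits = 277

277 bits


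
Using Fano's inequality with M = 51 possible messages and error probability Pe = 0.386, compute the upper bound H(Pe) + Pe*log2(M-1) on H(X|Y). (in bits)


H(Pe) = -Pe*log2(Pe) - (1-Pe)*log2(1-Pe) = -0.386*log2(0.386) - 0.614*log2(0.614) = 0.530104 + 0.432065 = 0.9622. Pe*log2(M-1) = 0.386*log2(50) = 2.178528. Bound = H(Pe) + Pe*log2(M-1) = 0.530104 + 0.432065 + 2.178528 = 3.1407

3.1407 bits


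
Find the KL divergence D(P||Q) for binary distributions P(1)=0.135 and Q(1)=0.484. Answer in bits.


KL = p*log2(p/q) + (1-p)*log2((1-p)/(1-q)) = 0.135*log2(0.135/0.484) + 0.865*log2(0.865/0.516) = 0.396

0.396 bits


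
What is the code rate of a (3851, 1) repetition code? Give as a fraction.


Rate = k/n = 1/3851

1/3851


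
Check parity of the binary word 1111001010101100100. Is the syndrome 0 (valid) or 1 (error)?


Syndrome = XOR of all bits = 1 XOR 1 XOR 1 XOR 1 XOR 0 XOR 0 XOR 1 XOR 0 XOR 1 XOR 0 XOR 1 XOR 0 XOR 1 XOR 1 XOR 0 XOR 0 XOR 1 XOR 0 XOR 0 = 0

0


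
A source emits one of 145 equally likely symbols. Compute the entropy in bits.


H = log2(n) = log2(145) = 7.1799

7.1799 bits


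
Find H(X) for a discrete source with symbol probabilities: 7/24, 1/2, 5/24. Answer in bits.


H = -sum(p_i * log2(p_i)). Terms: -(7/24)*log2(7/24) = 0.518469; -(1/2)*log2(1/2) = 0.500000; -(5/24)*log2(5/24) = 0.471466. H = 0.518469 + 0.500000 + 0.471466 = 1.4899

1.4899 bits


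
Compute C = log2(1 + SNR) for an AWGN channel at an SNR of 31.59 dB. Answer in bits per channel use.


SNR_linear = 10^(31.59/10) = 1442.1154; C = log2(1 + SNR_linear) = log2(1 + 1442.1154) = 10.495

10.495 bits/channel use


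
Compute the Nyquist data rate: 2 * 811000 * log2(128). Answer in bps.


Rate = 2 * B * log2(M) = 2 * 811000 * 7.0 = 11354000.0

11354000.0 bps


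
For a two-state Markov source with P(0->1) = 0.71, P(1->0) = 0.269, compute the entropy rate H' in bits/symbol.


Stationary distribution: pi_0 = p10/(p01+p10) = 0.2748, pi_1 = 0.7252. Entropy rate H' = pi_0*H(p01) + pi_1*H(p10) = 0.2748*0.8687 + 0.7252*0.84 = 0.8479

0.8479 bits/symbol


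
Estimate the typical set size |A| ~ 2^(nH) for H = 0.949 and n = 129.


log2|A_typical| = nH = 129 * 0.949 = 122.421, so |A_typical| ~ 2^122.421 = 7.119e+36

7.119e+36


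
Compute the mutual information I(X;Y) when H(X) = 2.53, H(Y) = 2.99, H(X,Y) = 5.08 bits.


I(X;Y) = H(X) + H(Y) - H(X,Y) = 2.53 + 2.99 - 5.08 = 0.44

0.44 bits


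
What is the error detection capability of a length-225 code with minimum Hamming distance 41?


Detection capability = d_min - 1 = 41 - 1 = 40

40 errors


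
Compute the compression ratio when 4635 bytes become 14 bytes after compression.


Ratio = original / compressed = 4635 / 14 = 331.0714

331.0714


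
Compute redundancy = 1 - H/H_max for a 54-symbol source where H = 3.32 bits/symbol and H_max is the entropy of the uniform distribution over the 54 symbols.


H_max = log2(K) = log2(54) = 5.7549 bits/symbol. Redundancy = 1 - H/H_max = 1 - 3.32/5.7549 = 1 - 0.5769 = 0.4231

0.4231


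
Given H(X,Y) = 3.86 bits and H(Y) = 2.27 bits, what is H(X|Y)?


H(X|Y) = H(X,Y) - H(Y) = 3.86 - 2.27 = 1.59

1.59 bits


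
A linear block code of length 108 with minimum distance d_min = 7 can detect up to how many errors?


Detection capability = d_min - 1 = 7 - 1 = 6

6 errors


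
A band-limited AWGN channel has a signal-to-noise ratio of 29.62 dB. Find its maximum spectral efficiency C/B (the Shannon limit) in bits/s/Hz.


SNR_linear = 10^(29.62/10) = 916.2205; C/B = log2(1 + SNR_linear) = log2(1 + 916.2205) = 9.8411

9.8411 bits/s/Hz


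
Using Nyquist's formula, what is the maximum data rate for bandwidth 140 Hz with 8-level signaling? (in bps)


Rate = 2 * B * log2(M) = 2 * 140 * 3.0 = 840.0

840.0 bps


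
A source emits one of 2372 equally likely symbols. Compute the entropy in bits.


H = log2(n) = log2(2372) = 11.2119

11.2119 bits


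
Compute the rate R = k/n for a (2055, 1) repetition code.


Rate = k/n = 1/2055

1/2055


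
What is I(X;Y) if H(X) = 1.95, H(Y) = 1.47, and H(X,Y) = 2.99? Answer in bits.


I(X;Y) = H(X) + H(Y) - H(X,Y) = 1.95 + 1.47 - 2.99 = 0.43

0.43 bits


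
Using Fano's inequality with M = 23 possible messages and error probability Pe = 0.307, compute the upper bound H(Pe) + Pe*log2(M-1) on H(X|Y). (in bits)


H(Pe) = -Pe*log2(Pe) - (1-Pe)*log2(1-Pe) = -0.307*log2(0.307) - 0.693*log2(0.693) = 0.523033 + 0.366647 = 0.8897. Pe*log2(M-1) = 0.307*log2(22) = 1.369046. Bound = H(Pe) + Pe*log2(M-1) = 0.523033 + 0.366647 + 1.369046 = 2.2587

2.2587 bits


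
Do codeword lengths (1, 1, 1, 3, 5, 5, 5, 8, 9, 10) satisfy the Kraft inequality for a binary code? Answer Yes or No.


Kraft sum = sum(2^(-l_i)) = 1.7256, need <= 1. Result: violated (a binary prefix-free code with these lengths cannot exist)

No


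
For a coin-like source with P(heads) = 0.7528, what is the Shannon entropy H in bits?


H = -p*log2(p) - (1-p)*log2(1-p). -0.7528*log2(0.7528) = 0.308393; -0.2472*log2(0.2472) = 0.498417. H = 0.308393 + 0.498417 = 0.8068

0.8068 bits


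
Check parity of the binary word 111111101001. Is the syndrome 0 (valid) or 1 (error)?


Syndrome = XOR of all bits = 1 XOR 1 XOR 1 XOR 1 XOR 1 XOR 1 XOR 1 XOR 0 XOR 1 XOR 0 XOR 0 XOR 1 = 1

1


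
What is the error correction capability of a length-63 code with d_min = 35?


Correction capability = floor((d-1)/2) = floor((35-1)/2) = 17

17 errors


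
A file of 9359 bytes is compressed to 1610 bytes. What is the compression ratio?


Ratio = original / compressed = 9359 / 1610 = 5.813

5.813


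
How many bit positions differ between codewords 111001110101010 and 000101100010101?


Count differing positions: ^ ^ ^ ^ . . . ^ . ^ ^ ^ ^ ^ ^ = 11 differences

11


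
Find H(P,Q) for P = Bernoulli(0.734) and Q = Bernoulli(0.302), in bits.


H(P,Q) = -p*log2(q) - (1-p)*log2(1-q). -0.734*log2(0.302) = 1.267897; -0.266*log2(0.698) = 0.137974. H(P,Q) = 1.267897 + 0.137974 = 1.4059

1.4059 bits


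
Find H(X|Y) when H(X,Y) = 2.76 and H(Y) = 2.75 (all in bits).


H(X|Y) = H(X,Y) - H(Y) = 2.76 - 2.75 = 0.01

0.01 bits


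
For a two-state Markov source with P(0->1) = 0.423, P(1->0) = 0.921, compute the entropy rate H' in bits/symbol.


Stationary distribution: pi_0 = p10/(p01+p10) = 0.6853, pi_1 = 0.3147. Entropy rate H' = pi_0*H(p01) + pi_1*H(p10) = 0.6853*0.9828 + 0.3147*0.3986 = 0.799

0.799 bits/symbol
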